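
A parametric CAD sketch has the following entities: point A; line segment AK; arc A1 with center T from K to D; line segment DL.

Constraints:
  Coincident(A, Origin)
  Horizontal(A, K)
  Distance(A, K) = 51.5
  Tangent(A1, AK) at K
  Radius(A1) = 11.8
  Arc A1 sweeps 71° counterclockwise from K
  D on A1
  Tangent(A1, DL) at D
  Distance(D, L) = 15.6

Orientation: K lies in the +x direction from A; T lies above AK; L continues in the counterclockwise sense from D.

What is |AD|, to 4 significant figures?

63.16

A is at the origin; AK is horizontal with |AK| = 51.5 and K on the +x side, so K = (51.50, 0.000). A1 meets AK tangentially, so TK is at right angles to AK, so T = K + (0, 11.8) = (51.50, 11.80). On A1, K sits at bearing -90° from T; a 71° counterclockwise sweep puts D at bearing -19°, so D = T + 11.8·(cos -19°, sin -19°) = (62.66, 7.958). Then |AD| = |D − A| = 63.16.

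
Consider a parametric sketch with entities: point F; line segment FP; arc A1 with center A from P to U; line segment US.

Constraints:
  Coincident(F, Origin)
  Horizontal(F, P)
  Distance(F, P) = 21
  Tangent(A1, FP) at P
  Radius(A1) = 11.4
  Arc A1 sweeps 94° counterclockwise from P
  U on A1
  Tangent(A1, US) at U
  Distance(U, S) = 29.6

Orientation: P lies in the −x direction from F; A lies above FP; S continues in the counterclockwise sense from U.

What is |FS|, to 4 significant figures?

43.33

On A1, P sits at bearing -90° from A; a 94° counterclockwise sweep puts U at bearing 4°, so U = A + 11.4·(cos 4°, sin 4°) = (-9.628, 12.20). Tangency of A1 to US means the radius AU is perpendicular to US, so US runs along (−sin 4°, cos 4°); with |US| = 29.6, S = (-11.69, 41.72). Then |FS| = |S − F| = 43.33.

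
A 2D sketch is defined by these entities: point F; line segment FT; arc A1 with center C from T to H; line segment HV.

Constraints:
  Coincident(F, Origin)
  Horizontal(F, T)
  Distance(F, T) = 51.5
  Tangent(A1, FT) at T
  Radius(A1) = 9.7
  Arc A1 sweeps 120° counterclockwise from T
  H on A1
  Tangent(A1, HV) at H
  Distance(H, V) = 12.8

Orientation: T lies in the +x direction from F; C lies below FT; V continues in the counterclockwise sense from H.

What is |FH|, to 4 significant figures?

45.49

A1 meets FT tangentially, so CT is at right angles to FT, so C = T + (0, -9.7) = (51.50, -9.700). On A1, T sits at bearing 90° from C; a 120° counterclockwise sweep puts H at bearing 210°, so H = C + 9.7·(cos 210°, sin 210°) = (43.10, -14.55). Then |FH| = |H − F| = 45.49.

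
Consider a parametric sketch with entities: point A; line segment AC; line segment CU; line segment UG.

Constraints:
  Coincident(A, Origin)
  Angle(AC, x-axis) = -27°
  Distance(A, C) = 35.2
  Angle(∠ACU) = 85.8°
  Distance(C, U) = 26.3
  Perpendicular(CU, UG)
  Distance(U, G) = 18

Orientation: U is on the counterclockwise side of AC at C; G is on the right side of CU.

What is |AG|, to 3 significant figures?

58.2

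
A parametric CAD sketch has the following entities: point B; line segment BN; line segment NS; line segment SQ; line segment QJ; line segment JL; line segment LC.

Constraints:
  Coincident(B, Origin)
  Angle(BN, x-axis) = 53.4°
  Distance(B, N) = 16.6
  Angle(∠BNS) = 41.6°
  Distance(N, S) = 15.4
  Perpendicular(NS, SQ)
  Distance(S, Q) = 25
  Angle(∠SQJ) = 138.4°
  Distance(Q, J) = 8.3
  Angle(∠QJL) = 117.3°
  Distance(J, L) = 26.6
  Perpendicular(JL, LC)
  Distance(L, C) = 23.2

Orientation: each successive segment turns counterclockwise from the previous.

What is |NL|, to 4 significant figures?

29.31

B is at the origin; BN runs at 53.4° with length 16.6, so N = (9.897, 13.33). ∠BNS = 41.6° gives NS at -168.2° from the x-axis; with |NS| = 15.4, S = (-5.177, 10.18). The perpendicularity gives SQ at right angles to NS, so SQ runs at -78.20°; with |SQ| = 25.0, Q = (-0.06482, -14.29). ∠SQJ = 138.4° gives QJ at -36.60° from the x-axis; with |QJ| = 8.3, J = (6.599, -19.24). ∠QJL = 117.3° gives JL at 26.10° from the x-axis; with |JL| = 26.6, L = (30.49, -7.540). Then |NL| = |L − N| = 29.31.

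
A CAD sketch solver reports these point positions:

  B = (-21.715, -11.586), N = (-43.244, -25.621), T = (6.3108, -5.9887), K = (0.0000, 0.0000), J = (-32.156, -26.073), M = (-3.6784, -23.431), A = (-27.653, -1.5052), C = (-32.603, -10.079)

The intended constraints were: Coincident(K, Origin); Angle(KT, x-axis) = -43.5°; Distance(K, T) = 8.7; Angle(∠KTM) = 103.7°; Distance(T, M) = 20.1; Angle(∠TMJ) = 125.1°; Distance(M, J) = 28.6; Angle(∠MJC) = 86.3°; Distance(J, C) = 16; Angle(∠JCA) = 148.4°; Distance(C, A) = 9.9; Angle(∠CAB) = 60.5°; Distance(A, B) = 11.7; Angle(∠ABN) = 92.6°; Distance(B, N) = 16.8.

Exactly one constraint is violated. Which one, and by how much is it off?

Distance(B, N) = 16.8 — off by 8.90.

K = (0.00, 0.00) ✓; KT at -43.50° ✓; |KT| = 8.700 ✓; ∠KTM = 103.7° ✓; |TM| = 20.10 ✓; ∠TMJ = 125.1° ✓; |MJ| = 28.60 ✓; ∠MJC = 86.30° ✓; |JC| = 16.00 ✓; ∠JCA = 148.4° ✓; |CA| = 9.900 ✓; ∠CAB = 60.50° ✓; |AB| = 11.70 ✓; ∠ABN = 92.60° ✓; |BN| = 25.70 ✗.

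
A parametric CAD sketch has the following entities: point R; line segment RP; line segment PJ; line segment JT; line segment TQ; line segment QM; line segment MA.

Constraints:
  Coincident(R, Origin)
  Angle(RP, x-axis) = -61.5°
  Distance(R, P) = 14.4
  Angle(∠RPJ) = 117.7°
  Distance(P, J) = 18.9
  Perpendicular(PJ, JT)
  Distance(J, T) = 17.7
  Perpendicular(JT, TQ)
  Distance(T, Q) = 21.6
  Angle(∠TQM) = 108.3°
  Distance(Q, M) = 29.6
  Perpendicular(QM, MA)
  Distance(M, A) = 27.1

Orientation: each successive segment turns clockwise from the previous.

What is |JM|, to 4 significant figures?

32.60

R is at the origin; RP runs at -61.5° with length 14.4, so P = (6.871, -12.65). ∠RPJ = 117.7° gives PJ at -123.8° from the x-axis; with |PJ| = 18.9, J = (-3.643, -28.36). PJ is perpendicular to JT, so JT runs at 146.2°; with |JT| = 17.7, T = (-18.35, -18.51). The perpendicularity gives TQ at right angles to JT, so TQ runs at 56.20°; with |TQ| = 21.6, Q = (-6.335, -0.5649). ∠TQM = 108.3° gives QM at -15.50° from the x-axis; with |QM| = 29.6, M = (22.19, -8.475). Then |JM| = |M − J| = 32.60.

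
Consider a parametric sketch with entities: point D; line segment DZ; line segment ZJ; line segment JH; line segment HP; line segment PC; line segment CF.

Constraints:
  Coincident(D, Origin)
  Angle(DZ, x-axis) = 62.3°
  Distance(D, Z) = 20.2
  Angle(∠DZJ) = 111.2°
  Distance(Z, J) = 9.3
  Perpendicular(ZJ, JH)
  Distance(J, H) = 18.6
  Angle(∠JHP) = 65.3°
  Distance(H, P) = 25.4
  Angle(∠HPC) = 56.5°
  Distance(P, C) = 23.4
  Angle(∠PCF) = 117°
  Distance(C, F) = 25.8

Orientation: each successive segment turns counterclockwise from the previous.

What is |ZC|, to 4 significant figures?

7.498

D is at the origin; DZ runs at 62.3° with length 20.2, so Z = (9.390, 17.88). ∠DZJ = 111.2° gives ZJ at 131.1° from the x-axis; with |ZJ| = 9.3, J = (3.276, 24.89). ZJ is perpendicular to JH, so JH runs at -138.9°; with |JH| = 18.6, H = (-10.74, 12.67). ∠JHP = 65.3° gives HP at -24.20° from the x-axis; with |HP| = 25.4, P = (12.43, 2.254). ∠HPC = 56.5° gives PC at 99.30° from the x-axis; with |PC| = 23.4, C = (8.646, 25.35). Then |ZC| = |C − Z| = 7.498.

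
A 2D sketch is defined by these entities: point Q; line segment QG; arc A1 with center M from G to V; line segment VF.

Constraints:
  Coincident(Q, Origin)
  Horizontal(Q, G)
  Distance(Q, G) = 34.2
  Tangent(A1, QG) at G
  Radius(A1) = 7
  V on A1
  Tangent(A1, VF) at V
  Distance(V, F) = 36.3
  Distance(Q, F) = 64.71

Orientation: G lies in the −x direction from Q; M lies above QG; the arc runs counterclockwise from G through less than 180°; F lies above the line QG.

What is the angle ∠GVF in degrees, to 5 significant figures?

116.14°

Checks: |MV| = 7.000 ✓; ∠(MV, VF) = 90.00° ✓; |VF| = 36.30 ✓; |QF| = 64.71 ✓.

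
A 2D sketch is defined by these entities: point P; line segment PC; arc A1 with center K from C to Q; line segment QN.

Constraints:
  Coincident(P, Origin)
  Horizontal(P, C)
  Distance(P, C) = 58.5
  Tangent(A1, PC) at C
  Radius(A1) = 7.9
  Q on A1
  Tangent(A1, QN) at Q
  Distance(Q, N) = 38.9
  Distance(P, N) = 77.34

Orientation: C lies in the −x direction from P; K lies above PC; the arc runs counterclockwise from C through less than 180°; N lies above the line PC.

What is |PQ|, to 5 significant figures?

51.840

Checks: |KQ| = 7.900 ✓; ∠(KQ, QN) = 90.00° ✓; |QN| = 38.90 ✓; |PN| = 77.34 ✓.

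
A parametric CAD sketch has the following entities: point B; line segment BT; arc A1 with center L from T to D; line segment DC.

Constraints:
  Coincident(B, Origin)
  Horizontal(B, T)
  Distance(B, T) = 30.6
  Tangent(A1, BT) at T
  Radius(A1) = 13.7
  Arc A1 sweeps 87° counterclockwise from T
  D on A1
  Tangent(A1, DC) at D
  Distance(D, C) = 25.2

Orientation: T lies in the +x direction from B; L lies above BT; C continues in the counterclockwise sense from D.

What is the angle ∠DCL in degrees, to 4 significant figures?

28.53°

B is at the origin; BT is horizontal with |BT| = 30.6 and T on the +x side, so T = (30.60, 0.000). The tangent condition forces LT to be normal to BT, so L = T + (0, 13.7) = (30.60, 13.70). On A1, T sits at bearing -90° from L; an 87° counterclockwise sweep puts D at bearing -3°, so D = L + 13.7·(cos -3°, sin -3°) = (44.28, 12.98). The tangent condition forces LD to be normal to DC, so DC runs along (−sin -3°, cos -3°); with |DC| = 25.2, C = (45.60, 38.15). Then cos ∠DCL = CD·CL / (|CD||CL|), giving 28.53°.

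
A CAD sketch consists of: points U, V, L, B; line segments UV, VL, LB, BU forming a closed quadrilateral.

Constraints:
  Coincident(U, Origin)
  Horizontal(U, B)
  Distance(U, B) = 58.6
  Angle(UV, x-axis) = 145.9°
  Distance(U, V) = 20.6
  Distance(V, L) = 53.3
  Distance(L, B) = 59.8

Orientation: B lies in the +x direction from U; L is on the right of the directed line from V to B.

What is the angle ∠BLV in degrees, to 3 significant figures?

85.0°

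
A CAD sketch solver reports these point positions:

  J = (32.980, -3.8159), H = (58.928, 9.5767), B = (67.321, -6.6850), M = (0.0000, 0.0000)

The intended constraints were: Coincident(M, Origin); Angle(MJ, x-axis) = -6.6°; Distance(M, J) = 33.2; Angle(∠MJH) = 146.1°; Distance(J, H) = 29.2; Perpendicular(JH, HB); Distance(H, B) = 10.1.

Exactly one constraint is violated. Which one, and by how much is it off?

Distance(H, B) = 10.1 — off by 8.20.

M = (0.00, 0.00) ✓; MJ at -6.600° ✓; |MJ| = 33.20 ✓; ∠MJH = 146.1° ✓; |JH| = 29.20 ✓; ∠(JH, HB) = 90.00° ✓; |HB| = 18.30 ✗.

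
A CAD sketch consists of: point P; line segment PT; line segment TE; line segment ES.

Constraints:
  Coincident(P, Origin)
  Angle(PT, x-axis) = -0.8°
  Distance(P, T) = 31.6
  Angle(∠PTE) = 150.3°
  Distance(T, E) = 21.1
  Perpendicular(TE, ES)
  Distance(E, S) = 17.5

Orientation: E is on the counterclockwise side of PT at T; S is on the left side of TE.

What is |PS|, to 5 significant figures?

48.584

P is at the origin; PT runs at -0.8° with length 31.6, so T = 31.6·(cos -0.8°, sin -0.8°) = (31.597, -0.44120). ∠PTE = 150.3°, so TE runs at -0.8° + (180° − 150.3°) = 28.900° from the x-axis; with |TE| = 21.1, E = T + 21.1·(cos 28.900°, sin 28.900°) = (50.069, 9.7561). TE is perpendicular to ES; with |ES| = 17.5 on the left of TE, S = E + 17.5·(-0.48328, 0.87546) = (41.612, 25.077). Then |PS| = |S − P| = 48.584.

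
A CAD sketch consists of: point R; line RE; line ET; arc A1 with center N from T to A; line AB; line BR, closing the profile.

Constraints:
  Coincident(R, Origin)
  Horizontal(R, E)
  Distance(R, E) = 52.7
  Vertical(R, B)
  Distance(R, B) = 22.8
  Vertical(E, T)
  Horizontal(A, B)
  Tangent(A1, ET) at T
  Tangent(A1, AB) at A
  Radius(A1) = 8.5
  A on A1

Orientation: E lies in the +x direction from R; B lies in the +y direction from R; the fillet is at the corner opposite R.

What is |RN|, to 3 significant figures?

46.5

R is at the origin; R and E share the same y with |RE| = 52.7 and E on the +x side, so E = (52.7, 0.00). RB is vertical with |RB| = 22.8 and B on the +y side, so B = (0.00, 22.8). The virtual corner opposite R is at (52.7, 22.8). The tangent condition forces NT to be normal to ET and since A1 is tangent to AB there, NA ⟂ AB, with radius 8.5, so the center N sits 8.5 in from both sides at N = (44.2, 14.3). Then |RN| = |N − R| = 46.5.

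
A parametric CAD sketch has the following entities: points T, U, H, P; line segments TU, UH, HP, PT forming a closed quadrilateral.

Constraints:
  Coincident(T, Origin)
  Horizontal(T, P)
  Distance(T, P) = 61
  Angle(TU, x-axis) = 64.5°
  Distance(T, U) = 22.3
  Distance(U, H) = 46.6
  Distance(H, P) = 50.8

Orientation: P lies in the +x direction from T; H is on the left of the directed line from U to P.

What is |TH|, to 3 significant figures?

67.3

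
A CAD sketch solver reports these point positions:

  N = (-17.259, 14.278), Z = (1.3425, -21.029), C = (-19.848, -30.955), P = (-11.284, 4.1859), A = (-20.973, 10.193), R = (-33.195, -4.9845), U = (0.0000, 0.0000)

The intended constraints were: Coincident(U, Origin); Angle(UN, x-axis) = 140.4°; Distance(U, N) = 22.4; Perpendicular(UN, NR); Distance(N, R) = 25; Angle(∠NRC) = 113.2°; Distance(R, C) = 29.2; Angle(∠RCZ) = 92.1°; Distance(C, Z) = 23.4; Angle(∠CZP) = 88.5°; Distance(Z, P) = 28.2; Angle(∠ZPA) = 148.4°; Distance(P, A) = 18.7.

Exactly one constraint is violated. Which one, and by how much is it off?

Distance(P, A) = 18.7 — off by 7.30.

U = (0.00, 0.00) ✓; UN at 140.4° ✓; |UN| = 22.40 ✓; ∠(UN, NR) = 90.00° ✓; |NR| = 25.00 ✓; ∠NRC = 113.2° ✓; |RC| = 29.20 ✓; ∠RCZ = 92.10° ✓; |CZ| = 23.40 ✓; ∠CZP = 88.50° ✓; |ZP| = 28.20 ✓; ∠ZPA = 148.4° ✓; |PA| = 11.40 ✗.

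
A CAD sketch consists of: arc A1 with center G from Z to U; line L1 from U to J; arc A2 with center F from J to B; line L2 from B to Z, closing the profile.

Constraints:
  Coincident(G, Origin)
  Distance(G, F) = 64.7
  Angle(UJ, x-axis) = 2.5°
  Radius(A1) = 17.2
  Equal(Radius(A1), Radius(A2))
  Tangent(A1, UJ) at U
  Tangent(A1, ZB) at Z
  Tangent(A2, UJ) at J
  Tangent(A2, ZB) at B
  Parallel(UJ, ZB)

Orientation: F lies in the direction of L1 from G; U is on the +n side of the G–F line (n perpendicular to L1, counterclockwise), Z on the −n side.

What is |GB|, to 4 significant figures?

66.95

The slot axis is L1's direction at 2.5°, so u = (cos 2.5°, sin 2.5°) = (0.9990, 0.04362) and n = (−sin 2.5°, cos 2.5°) = (-0.04362, 0.9990). G is at the origin and F lies 64.7 along u from G, so F = 64.7·u = (64.64, 2.822). Tangency of A1 to both parallel lines with radius 17.2 puts U and Z at G ± 17.2·n: U = (-0.7503, 17.18), Z = (0.7503, -17.18). Equal radii place J and B the same way about F: J = F + 17.2·n = (63.89, 20.01), B = F − 17.2·n = (65.39, -14.36). Then |GB| = |B − G| = 66.95.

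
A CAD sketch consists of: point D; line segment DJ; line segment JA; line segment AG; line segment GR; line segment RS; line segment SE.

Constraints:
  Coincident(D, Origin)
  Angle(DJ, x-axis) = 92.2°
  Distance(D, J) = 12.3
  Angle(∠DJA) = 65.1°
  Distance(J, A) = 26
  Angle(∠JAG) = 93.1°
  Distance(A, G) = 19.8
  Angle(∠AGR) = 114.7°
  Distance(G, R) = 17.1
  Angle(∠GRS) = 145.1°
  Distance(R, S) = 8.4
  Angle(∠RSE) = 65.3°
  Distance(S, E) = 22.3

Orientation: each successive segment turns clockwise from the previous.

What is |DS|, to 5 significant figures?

15.630

D is at the origin; DJ runs at 92.2° with length 12.3, so J = (-0.47217, 12.291). ∠DJA = 65.1° gives JA at -22.700° from the x-axis; with |JA| = 26.0, A = (23.514, 2.2574). ∠JAG = 93.1° gives AG at -109.60° from the x-axis; with |AG| = 19.8, G = (16.872, -16.395). ∠AGR = 114.7° gives GR at -174.90° from the x-axis; with |GR| = 17.1, R = (-0.16042, -17.915). ∠GRS = 145.1° gives RS at 150.20° from the x-axis; with |RS| = 8.4, S = (-7.4497, -13.741). Then |DS| = |S − D| = 15.630.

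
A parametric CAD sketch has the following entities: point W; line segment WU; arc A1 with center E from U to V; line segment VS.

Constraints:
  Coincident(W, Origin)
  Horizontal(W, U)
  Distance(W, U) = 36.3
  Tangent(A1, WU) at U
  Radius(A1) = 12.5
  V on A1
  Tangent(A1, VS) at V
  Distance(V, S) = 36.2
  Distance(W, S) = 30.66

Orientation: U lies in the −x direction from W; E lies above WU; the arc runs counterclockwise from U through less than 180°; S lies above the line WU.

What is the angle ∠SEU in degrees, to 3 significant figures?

118°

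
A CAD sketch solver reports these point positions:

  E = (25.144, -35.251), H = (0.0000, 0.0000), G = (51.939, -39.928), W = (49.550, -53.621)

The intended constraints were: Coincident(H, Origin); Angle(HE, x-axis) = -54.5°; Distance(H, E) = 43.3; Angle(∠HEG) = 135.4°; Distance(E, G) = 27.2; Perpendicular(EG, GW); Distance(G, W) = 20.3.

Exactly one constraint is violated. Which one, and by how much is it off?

Distance(G, W) = 20.3 — off by 6.40.

H = (0.00, 0.00) ✓; HE at -54.50° ✓; |HE| = 43.30 ✓; ∠HEG = 135.4° ✓; |EG| = 27.20 ✓; ∠(EG, GW) = 90.00° ✓; |GW| = 13.90 ✗.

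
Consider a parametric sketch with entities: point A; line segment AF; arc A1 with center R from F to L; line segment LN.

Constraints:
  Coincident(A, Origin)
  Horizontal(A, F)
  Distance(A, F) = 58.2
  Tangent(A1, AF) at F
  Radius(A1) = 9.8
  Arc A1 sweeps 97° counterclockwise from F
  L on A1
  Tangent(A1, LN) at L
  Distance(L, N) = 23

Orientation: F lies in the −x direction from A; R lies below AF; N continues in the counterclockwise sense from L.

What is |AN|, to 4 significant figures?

73.38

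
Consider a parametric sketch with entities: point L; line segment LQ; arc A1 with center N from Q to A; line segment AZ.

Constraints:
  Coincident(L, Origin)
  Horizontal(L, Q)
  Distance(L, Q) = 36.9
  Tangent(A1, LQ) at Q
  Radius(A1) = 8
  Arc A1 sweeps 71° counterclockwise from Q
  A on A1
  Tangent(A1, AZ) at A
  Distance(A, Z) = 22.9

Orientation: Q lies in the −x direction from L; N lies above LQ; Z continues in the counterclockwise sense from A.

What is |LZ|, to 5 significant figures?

34.790

On A1, Q sits at bearing -90° from N; a 71° counterclockwise sweep puts A at bearing -19°, so A = N + 8.0·(cos -19°, sin -19°) = (-29.336, 5.3955). A1 meets AZ tangentially, so NA is at right angles to AZ, so AZ runs along (−sin -19°, cos -19°); with |AZ| = 22.9, Z = (-21.880, 27.048). Then |LZ| = |Z − L| = 34.790.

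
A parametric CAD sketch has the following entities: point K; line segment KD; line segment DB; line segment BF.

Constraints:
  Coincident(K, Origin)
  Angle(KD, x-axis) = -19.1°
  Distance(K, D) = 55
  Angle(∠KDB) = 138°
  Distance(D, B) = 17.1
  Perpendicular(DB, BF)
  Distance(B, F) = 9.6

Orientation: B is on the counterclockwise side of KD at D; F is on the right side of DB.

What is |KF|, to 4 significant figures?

74.26

K is at the origin; KD runs at -19.1° with length 55.0, so D = 55.0·(cos -19.1°, sin -19.1°) = (51.97, -18.00). ∠KDB = 138.0°, so DB runs at -19.1° + (180° − 138.0°) = 22.90° from the x-axis; with |DB| = 17.1, B = D + 17.1·(cos 22.90°, sin 22.90°) = (67.72, -11.34). The perpendicularity gives BF at right angles to DB; with |BF| = 9.6 on the right of DB, F = B + 9.6·(0.3891, -0.9212) = (71.46, -20.19). Then |KF| = |F − K| = 74.26.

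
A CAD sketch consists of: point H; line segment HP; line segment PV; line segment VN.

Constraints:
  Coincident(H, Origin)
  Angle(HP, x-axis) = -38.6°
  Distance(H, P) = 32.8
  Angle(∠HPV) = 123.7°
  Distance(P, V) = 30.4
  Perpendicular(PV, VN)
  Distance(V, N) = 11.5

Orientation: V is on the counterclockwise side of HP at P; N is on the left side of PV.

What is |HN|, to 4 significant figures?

51.10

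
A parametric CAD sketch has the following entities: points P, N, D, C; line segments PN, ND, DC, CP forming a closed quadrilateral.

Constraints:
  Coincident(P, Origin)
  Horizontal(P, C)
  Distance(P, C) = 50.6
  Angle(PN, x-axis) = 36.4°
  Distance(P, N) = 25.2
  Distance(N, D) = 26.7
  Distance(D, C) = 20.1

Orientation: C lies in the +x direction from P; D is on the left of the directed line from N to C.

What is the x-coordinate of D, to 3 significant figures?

46.6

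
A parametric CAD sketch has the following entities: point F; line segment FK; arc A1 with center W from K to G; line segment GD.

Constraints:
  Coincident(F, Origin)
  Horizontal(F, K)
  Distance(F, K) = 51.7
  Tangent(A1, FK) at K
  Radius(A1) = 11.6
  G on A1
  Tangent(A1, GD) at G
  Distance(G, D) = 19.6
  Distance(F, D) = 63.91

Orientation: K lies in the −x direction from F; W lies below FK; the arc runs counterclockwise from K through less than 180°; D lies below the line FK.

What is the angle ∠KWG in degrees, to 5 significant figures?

114.95°

F is at the origin; FK is horizontal with |FK| = 51.7 and K on the −x side, so K = (-51.700, 0.0000). Tangency of A1 to FK means the radius WK is perpendicular to FK, so W = K + (0, -11.6) = (-51.700, -11.600). Since WG ⟂ GD (tangency), |WD| = √(11.6² + 19.6²) = 22.775 regardless of where G sits on A1. So D lies on both circle(F, 63.91) and circle(W, 22.775); the below-FK intersection is D = (-53.949, -34.264). G is the foot of the tangent from D: G = (-62.217, -16.494).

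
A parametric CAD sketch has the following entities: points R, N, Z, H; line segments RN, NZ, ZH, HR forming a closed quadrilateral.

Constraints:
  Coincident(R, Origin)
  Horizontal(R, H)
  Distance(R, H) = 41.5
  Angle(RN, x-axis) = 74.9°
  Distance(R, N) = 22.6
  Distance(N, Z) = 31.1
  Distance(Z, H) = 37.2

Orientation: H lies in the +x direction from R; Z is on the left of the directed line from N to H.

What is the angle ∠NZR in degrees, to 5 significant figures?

19.617°

R is at the origin; RH is horizontal with |RH| = 41.5 and H in +x, so H = (41.5, 0). RN runs at 74.9° with |RN| = 22.6, so N = (5.8874, 21.820). Z is determined by |NZ| = 31.1 and |ZH| = 37.2 together: it lies at the intersection of circle(N, 31.1) and circle(H, 37.2). With |NH| = 41.765, the foot of the radical line on NH is 15.895 from N and the perpendicular offset is √(31.1² − 15.895²) = 26.731. Taking the left-of-NH solution: Z = (33.406, 36.309).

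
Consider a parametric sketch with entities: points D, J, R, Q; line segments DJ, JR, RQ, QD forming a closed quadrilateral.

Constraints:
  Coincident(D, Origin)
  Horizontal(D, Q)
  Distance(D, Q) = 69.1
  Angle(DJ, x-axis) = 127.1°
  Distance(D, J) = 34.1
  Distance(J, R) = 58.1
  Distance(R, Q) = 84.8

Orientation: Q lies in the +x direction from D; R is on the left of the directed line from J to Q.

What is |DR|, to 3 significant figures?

71.8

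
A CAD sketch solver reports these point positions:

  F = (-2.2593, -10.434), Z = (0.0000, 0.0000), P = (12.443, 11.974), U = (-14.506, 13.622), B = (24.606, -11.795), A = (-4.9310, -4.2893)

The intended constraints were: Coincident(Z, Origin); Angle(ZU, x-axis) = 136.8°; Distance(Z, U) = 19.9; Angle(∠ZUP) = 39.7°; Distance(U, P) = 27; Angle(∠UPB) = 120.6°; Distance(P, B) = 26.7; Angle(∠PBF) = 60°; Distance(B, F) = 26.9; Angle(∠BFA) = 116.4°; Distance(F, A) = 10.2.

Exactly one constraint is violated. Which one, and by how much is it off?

Distance(F, A) = 10.2 — off by 3.50.

Z = (0.00, 0.00) ✓; ZU at 136.8° ✓; |ZU| = 19.90 ✓; ∠ZUP = 39.70° ✓; |UP| = 27.00 ✓; ∠UPB = 120.6° ✓; |PB| = 26.70 ✓; ∠PBF = 60.00° ✓; |BF| = 26.90 ✓; ∠BFA = 116.4° ✓; |FA| = 6.700 ✗.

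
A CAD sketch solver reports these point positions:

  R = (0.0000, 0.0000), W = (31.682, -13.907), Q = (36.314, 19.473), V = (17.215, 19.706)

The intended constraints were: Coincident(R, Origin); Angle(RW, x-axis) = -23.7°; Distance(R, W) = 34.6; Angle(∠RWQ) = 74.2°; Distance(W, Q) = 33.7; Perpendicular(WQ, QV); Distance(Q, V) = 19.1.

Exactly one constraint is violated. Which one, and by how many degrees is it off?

Perpendicular(WQ, QV) — off by 7.20°.

R = (0.00, 0.00) ✓; RW at -23.70° ✓; |RW| = 34.60 ✓; ∠RWQ = 74.20° ✓; |WQ| = 33.70 ✓; ∠(WQ, QV) = 97.20° ✗; |QV| = 19.10 ✓.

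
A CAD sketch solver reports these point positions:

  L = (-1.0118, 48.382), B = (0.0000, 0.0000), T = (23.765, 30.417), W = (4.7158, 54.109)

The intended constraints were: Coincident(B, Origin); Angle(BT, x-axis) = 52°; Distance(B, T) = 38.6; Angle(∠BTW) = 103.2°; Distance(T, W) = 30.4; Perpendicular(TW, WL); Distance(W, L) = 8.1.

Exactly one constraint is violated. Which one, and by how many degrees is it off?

Perpendicular(TW, WL) — off by 6.20°.

B = (0.00, 0.00) ✓; BT at 52.00° ✓; |BT| = 38.60 ✓; ∠BTW = 103.2° ✓; |TW| = 30.40 ✓; ∠(TW, WL) = 96.20° ✗; |WL| = 8.100 ✓.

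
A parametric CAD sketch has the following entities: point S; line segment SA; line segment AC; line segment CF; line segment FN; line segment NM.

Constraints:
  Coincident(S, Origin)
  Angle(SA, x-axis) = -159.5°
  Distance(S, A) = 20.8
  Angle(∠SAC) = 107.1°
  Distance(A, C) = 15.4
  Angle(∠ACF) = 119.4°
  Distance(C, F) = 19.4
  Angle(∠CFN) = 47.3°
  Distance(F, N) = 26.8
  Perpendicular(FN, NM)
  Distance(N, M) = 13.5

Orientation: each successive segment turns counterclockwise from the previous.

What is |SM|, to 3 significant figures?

23.7

S is at the origin; SA runs at -159.5° with length 20.8, so A = (-19.5, -7.28). ∠SAC = 107.1° gives AC at -86.6° from the x-axis; with |AC| = 15.4, C = (-18.6, -22.7). ∠ACF = 119.4° gives CF at -26.0° from the x-axis; with |CF| = 19.4, F = (-1.13, -31.2). ∠CFN = 47.3° gives FN at 107° from the x-axis; with |FN| = 26.8, N = (-8.83, -5.49). FN is perpendicular to NM, so NM runs at -163°; with |NM| = 13.5, M = (-21.8, -9.37). Then |SM| = |M − S| = 23.7.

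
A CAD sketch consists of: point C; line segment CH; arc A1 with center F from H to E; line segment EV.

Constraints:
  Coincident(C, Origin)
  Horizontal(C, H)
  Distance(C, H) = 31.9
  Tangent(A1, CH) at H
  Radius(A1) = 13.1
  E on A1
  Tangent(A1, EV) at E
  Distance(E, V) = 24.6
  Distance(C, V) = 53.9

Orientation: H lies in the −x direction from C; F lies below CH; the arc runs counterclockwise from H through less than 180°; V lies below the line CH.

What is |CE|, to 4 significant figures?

47.58

C is at the origin; CH is horizontal with |CH| = 31.9 and H on the −x side, so H = (-31.90, 0.000). Tangency of A1 to CH means the radius FH is perpendicular to CH, so F = H + (0, -13.1) = (-31.90, -13.10). Since FE ⟂ EV (tangency), |FV| = √(13.1² + 24.6²) = 27.87 regardless of where E sits on A1. So V lies on both circle(C, 53.9) and circle(F, 27.87); the below-CH intersection is V = (-35.26, -40.77). E is the foot of the tangent from V: E = (-44.12, -17.82).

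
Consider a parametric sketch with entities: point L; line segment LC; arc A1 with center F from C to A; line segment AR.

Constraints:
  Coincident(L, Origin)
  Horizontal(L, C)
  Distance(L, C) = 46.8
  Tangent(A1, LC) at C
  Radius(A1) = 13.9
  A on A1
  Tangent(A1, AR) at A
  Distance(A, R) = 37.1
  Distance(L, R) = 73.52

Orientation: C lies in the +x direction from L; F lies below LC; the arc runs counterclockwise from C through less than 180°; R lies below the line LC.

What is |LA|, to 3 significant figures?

39.7

L is at the origin; L and C share the same y with |LC| = 46.8 and C on the +x side, so C = (46.8, 0.00). Since A1 is tangent to LC there, FC ⟂ LC, so F = C + (0, -13.9) = (46.8, -13.9). Since FA ⟂ AR (tangency), |FR| = √(13.9² + 37.1²) = 39.6 regardless of where A sits on A1. So R lies on both circle(L, 73.52) and circle(F, 39.6); the below-LC intersection is R = (50.6, -53.3). A is the foot of the tangent from R: A = (34.3, -20.0).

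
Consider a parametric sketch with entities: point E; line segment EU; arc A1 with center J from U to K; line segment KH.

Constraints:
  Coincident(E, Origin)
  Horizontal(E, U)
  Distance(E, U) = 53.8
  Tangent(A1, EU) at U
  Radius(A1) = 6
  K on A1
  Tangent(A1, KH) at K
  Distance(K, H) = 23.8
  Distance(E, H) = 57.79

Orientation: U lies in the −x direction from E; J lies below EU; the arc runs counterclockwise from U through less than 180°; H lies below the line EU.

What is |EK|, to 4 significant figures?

59.86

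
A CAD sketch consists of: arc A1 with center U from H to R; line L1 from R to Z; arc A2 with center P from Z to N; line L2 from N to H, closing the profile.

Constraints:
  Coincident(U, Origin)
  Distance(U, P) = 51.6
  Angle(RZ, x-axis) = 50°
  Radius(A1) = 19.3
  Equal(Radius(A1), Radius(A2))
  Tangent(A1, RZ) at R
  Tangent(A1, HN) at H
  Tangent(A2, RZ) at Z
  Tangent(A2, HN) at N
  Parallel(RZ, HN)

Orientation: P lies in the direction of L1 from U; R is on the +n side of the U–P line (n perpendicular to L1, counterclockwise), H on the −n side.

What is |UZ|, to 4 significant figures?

55.09

Tangency of A1 to both parallel lines with radius 19.3 puts R and H at U ± 19.3·n: R = (-14.78, 12.41), H = (14.78, -12.41). Equal radii place Z and N the same way about P: Z = P + 19.3·n = (18.38, 51.93), N = P − 19.3·n = (47.95, 27.12). Then |UZ| = |Z − U| = 55.09.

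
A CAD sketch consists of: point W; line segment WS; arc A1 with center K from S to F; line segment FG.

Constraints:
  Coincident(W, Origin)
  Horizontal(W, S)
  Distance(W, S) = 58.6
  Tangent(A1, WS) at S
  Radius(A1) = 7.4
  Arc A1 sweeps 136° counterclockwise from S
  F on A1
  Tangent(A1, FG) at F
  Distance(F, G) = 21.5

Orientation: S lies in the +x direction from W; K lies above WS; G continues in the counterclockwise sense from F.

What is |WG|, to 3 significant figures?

55.6

W is at the origin; WS is horizontal with |WS| = 58.6 and S on the +x side, so S = (58.6, 0.00). The tangent condition forces KS to be normal to WS, so K = S + (0, 7.4) = (58.6, 7.40). On A1, S sits at bearing -90° from K; a 136° counterclockwise sweep puts F at bearing 46°, so F = K + 7.4·(cos 46°, sin 46°) = (63.7, 12.7). Since A1 is tangent to FG there, KF ⟂ FG, so FG runs along (−sin 46°, cos 46°); with |FG| = 21.5, G = (48.3, 27.7). Then |WG| = |G − W| = 55.6.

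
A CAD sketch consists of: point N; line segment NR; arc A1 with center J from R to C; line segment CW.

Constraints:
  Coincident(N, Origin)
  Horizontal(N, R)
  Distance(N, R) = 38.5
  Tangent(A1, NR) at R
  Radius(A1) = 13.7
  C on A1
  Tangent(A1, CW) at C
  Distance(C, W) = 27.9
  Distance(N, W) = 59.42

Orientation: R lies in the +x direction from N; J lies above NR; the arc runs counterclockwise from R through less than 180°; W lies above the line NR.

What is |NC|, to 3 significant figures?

54.5

Checks: N = (0.00, 0.00) ✓; |JC| = 13.70 ✓; ∠(JC, CW) = 90.00° ✓; |CW| = 27.90 ✓; |NW| = 59.42 ✓.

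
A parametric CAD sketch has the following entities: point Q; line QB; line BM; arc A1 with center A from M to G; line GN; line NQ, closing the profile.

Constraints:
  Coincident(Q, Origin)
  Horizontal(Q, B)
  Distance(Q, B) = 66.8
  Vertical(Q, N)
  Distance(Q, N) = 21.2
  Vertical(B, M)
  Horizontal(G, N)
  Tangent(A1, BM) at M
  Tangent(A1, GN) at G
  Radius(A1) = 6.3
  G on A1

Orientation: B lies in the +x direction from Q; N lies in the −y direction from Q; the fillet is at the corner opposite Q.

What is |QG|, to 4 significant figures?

64.11

Q is at the origin; Q and B share the same y with |QB| = 66.8 and B on the +x side, so B = (66.80, 0.000). QN is vertical with |QN| = 21.2 and N on the −y side, so N = (0.000, -21.20). The virtual corner opposite Q is at (66.80, -21.20). Since A1 is tangent to BM there, AM ⟂ BM and the tangent condition forces AG to be normal to GN, with radius 6.3, so the center A sits 6.3 in from both sides at A = (60.50, -14.90). That places the tangent points at M = (66.80, -14.90) on BM and G = (60.50, -21.20) on GN. Then |QG| = |G − Q| = 64.11.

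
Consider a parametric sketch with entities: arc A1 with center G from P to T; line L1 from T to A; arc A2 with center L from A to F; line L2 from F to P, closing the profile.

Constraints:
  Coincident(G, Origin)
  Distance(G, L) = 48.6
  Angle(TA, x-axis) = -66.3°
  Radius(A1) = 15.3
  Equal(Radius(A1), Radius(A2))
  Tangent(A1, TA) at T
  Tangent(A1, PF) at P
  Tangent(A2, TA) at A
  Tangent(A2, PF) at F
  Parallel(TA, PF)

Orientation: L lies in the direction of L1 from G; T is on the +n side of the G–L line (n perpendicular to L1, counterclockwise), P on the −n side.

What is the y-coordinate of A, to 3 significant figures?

-38.4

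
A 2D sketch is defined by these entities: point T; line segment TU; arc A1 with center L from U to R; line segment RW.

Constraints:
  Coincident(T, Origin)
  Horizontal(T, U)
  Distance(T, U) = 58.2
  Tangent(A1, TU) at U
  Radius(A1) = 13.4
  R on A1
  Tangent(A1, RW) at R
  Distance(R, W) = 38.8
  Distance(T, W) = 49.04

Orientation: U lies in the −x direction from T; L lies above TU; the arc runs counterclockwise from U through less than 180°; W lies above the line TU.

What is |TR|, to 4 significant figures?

47.02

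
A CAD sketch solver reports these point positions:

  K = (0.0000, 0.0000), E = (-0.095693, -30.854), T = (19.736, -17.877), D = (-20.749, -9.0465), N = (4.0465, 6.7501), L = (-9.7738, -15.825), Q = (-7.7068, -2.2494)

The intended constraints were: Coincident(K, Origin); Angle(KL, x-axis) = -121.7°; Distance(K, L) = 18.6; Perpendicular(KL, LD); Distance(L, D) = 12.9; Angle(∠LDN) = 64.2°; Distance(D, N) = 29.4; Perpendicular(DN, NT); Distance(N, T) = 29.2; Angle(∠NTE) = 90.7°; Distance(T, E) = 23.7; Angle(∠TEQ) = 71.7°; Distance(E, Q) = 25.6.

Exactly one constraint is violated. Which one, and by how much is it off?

Distance(E, Q) = 25.6 — off by 4.00.

K = (0.00, 0.00) ✓; KL at -121.7° ✓; |KL| = 18.60 ✓; ∠(KL, LD) = 90.00° ✓; |LD| = 12.90 ✓; ∠LDN = 64.20° ✓; |DN| = 29.40 ✓; ∠(DN, NT) = 90.00° ✓; |NT| = 29.20 ✓; ∠NTE = 90.70° ✓; |TE| = 23.70 ✓; ∠TEQ = 71.70° ✓; |EQ| = 29.60 ✗.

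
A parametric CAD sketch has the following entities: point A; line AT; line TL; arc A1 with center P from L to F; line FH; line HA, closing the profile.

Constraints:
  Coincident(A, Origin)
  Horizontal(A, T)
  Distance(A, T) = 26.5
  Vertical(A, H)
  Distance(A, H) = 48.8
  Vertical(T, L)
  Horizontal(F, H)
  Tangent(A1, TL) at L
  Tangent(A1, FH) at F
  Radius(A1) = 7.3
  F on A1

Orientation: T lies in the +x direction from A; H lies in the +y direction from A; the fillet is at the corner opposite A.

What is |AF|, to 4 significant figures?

52.44

A is at the origin; A and T share the same y with |AT| = 26.5 and T on the +x side, so T = (26.50, 0.000). A and H share the same x with |AH| = 48.8 and H on the +y side, so H = (0.000, 48.80). The virtual corner opposite A is at (26.50, 48.80). The tangent condition forces PL to be normal to TL and since A1 is tangent to FH there, PF ⟂ FH, with radius 7.3, so the center P sits 7.3 in from both sides at P = (19.20, 41.50). That places the tangent points at L = (26.50, 41.50) on TL and F = (19.20, 48.80) on FH. Then |AF| = |F − A| = 52.44.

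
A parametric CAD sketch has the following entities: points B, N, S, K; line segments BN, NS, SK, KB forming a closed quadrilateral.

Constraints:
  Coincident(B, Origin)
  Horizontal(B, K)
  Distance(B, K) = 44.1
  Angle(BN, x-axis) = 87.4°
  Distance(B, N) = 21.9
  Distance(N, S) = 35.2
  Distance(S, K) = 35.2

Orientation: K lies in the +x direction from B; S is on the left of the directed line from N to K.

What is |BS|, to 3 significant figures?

48.0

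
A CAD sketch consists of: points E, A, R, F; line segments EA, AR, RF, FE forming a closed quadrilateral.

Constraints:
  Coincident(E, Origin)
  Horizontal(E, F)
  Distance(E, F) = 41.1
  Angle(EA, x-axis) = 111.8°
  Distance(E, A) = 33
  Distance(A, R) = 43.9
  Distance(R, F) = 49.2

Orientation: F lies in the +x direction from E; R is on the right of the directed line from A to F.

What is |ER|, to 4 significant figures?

14.36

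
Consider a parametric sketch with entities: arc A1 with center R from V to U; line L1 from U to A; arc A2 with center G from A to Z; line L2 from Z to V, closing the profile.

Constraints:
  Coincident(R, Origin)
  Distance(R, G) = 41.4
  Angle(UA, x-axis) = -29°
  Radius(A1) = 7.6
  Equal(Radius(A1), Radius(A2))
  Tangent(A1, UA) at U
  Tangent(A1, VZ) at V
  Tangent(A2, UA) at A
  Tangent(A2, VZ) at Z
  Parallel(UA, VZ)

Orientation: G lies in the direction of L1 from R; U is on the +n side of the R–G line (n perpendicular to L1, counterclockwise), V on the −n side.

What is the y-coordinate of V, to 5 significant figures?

-6.6471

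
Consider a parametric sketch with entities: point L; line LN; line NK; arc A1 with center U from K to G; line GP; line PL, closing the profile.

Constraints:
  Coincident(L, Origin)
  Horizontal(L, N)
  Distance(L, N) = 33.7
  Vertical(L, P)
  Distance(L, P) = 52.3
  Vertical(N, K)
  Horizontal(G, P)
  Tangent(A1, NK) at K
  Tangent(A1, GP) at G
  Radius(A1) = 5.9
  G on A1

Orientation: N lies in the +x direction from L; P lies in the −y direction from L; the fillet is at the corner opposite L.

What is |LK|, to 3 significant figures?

57.3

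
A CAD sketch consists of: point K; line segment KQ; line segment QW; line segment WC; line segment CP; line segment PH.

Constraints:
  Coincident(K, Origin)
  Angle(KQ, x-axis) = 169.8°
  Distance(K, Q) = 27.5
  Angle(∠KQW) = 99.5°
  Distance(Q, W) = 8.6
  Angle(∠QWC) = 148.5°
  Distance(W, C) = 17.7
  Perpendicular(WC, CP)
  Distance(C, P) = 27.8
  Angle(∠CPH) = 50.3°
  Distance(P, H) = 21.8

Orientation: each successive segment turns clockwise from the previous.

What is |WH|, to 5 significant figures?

13.906

WC ⟂ CP, so CP runs at -32.200°; with |CP| = 27.8, P = (5.9958, 13.633). ∠CPH = 50.3° gives PH at -161.90° from the x-axis; with |PH| = 21.8, H = (-14.725, 6.8601). Then |WH| = |H − W| = 13.906.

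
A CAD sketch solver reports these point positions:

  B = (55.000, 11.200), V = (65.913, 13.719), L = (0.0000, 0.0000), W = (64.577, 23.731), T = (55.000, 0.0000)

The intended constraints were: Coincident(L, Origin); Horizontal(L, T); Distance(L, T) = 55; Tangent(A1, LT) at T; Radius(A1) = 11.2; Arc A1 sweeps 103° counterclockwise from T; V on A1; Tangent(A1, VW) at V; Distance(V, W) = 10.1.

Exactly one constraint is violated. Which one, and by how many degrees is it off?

Tangent(A1, VW) at V — off by 5.40°.

L = (0.00, 0.00) ✓; L.y = 0.00, T.y = 0.00 ✓; |LT| = 55.00 ✓; ∠(BT, TL) = 90.00° ✓; |BT| = 11.20 ✓; bearing(B→V) − bearing(B→T) = 103.0° ✓; |BV| = 11.20 ✓; ∠(BV, VW) = 95.40° ✗; |VW| = 10.10 ✓.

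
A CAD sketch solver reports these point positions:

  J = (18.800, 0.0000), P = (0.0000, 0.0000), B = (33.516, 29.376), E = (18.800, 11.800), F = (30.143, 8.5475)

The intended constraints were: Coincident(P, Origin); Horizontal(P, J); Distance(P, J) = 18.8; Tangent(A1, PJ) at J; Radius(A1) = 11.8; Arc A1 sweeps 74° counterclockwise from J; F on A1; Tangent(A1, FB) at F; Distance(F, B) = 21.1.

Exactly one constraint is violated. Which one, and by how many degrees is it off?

Tangent(A1, FB) at F — off by 6.80°.

P = (0.00, 0.00) ✓; P.y = 0.00, J.y = 0.00 ✓; |PJ| = 18.80 ✓; ∠(EJ, JP) = 90.00° ✓; |EJ| = 11.80 ✓; bearing(E→F) − bearing(E→J) = 74.00° ✓; |EF| = 11.80 ✓; ∠(EF, FB) = 83.20° ✗; |FB| = 21.10 ✓.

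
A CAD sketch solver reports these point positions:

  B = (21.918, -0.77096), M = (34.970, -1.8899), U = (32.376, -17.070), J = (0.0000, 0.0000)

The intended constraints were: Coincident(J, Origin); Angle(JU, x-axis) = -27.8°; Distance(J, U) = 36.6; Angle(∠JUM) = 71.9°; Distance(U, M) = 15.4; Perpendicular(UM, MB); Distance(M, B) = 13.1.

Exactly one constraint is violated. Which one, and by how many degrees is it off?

Perpendicular(UM, MB) — off by 4.80°.

J = (0.00, 0.00) ✓; JU at -27.80° ✓; |JU| = 36.60 ✓; ∠JUM = 71.90° ✓; |UM| = 15.40 ✓; ∠(UM, MB) = 94.80° ✗; |MB| = 13.10 ✓.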